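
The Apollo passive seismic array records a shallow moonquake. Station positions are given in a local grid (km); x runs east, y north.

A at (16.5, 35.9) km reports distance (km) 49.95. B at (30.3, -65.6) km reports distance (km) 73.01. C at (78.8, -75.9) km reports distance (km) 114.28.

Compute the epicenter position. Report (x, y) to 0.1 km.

-11.3 km east, -5.6 km north

Circle about each station: (x − 16.5)² + (y − 35.9)² = 49.95²; (x − 30.3)² + (y + 65.6)² = 73.01²; (x − 78.8)² + (y + 75.9)² = 114.28².
Subtracting the A equation from the B and C equations removes the quadratic terms:
27.6 x − 203.0 y = 824.93
124.6 x − 223.6 y = -155.73
Solving the 2×2 system: x ≈ -11.3, y ≈ -5.6 km.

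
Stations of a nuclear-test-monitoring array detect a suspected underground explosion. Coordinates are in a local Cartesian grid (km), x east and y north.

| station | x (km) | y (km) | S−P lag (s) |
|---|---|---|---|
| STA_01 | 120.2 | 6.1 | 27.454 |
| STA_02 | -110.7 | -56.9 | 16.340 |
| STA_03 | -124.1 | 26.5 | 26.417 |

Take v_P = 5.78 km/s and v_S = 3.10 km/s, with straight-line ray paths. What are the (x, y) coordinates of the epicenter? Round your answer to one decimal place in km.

x ≈ -18.0 km, y ≈ -114.7 km

Distance from S−P lag: d = Δt · v_P v_S / (v_P − v_S) = Δt · (5.78·3.10)/(5.78−3.10) ≈ 6.6858·Δt.
So d_STA_01 = 183.55, d_STA_02 = 109.25, d_STA_03 = 176.62 km.
Circle about each station: (x − 120.2)² + (y − 6.1)² = 183.55²; (x + 110.7)² + (y + 56.9)² = 109.25²; (x + 124.1)² + (y − 26.5)² = 176.62².
Subtracting the STA_01 equation from the STA_02 and STA_03 equations removes the quadratic terms:
-461.8 x − 126.0 y = 22761.89
-488.6 x + 40.8 y = 4113.79
Solving the 2×2 system: x ≈ -18.0, y ≈ -114.7 km.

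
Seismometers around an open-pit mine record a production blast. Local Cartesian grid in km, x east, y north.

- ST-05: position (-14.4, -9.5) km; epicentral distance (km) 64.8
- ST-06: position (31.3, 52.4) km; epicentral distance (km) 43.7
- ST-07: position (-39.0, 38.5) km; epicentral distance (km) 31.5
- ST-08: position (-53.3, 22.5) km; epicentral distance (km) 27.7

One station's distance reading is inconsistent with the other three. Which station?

Solve using three stations at a time. Using ST-05, ST-06, ST-07 (subtract circle equations pairwise → linear system) gives (x, y) ≈ (-12.3, 55.3).
Distances from that point to each station vs reported:
  ST-05: calculated 64.8 vs reported 64.8 → residual 0.0 km
  ST-06: calculated 43.7 vs reported 43.7 → residual 0.0 km
  ST-07: calculated 31.5 vs reported 31.5 → residual 0.0 km
  ST-08: calculated 52.5 vs reported 27.7 → residual 24.8 km
ST-05, ST-06, ST-07 are mutually consistent (residuals ≈ 0); ST-08 is off by 24.8 km.

ST-08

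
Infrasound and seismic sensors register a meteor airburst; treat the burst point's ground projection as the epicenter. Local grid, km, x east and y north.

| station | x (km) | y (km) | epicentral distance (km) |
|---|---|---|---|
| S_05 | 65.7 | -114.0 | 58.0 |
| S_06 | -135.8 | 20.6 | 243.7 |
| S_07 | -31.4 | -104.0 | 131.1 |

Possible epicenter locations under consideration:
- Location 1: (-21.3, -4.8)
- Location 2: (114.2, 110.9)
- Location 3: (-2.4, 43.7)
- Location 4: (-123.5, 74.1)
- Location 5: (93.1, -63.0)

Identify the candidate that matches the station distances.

For each candidate, compare |candidate − station| to the reported distance:
Location 1: residuals S_05 81.6, S_06 126.4, S_07 31.4 → max 126.4 km
Location 2: residuals S_05 172.1, S_06 22.1, S_07 128.5 → max 172.1 km
Location 3: residuals S_05 113.8, S_06 108.3, S_07 19.4 → max 113.8 km
Location 4: residuals S_05 208.8, S_06 188.8, S_07 69.4 → max 208.8 km
Location 5: residuals S_05 0.1, S_06 0.0, S_07 0.0 → max 0.1 km
Only Location 5 has all residuals ≈ 0.

Location 5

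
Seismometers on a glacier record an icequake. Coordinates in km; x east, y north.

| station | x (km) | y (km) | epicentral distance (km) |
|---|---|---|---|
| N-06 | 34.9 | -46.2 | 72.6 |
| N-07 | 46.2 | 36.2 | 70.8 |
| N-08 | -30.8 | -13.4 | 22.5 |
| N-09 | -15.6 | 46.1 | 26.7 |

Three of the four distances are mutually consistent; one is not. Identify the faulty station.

Solve using three stations at a time. Using N-06, N-07, N-08 (subtract circle equations pairwise → linear system) gives (x, y) ≈ (-17.1, 4.5).
Distances from that point to each station vs reported:
  N-06: calculated 72.6 vs reported 72.6 → residual 0.0 km
  N-07: calculated 70.8 vs reported 70.8 → residual 0.0 km
  N-08: calculated 22.5 vs reported 22.5 → residual 0.0 km
  N-09: calculated 41.7 vs reported 26.7 → residual 15.0 km
N-06, N-07, N-08 are mutually consistent (residuals ≈ 0); N-09 is off by 15.0 km.

N-09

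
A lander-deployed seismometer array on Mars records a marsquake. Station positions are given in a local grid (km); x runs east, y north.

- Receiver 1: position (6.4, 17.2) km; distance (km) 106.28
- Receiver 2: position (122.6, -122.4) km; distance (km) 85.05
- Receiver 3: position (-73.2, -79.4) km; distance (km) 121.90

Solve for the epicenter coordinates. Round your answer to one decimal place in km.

Circle about each station: (x − 6.4)² + (y − 17.2)² = 106.28²; (x − 122.6)² + (y + 122.4)² = 85.05²; (x + 73.2)² + (y + 79.4)² = 121.90².
Subtracting pairs of circle equations eliminates x²+y² and gives linear equations (the radical axes):
232.4 x − 279.2 y = 33737.66
-159.2 x − 193.2 y = 7761.63
Solving the 2×2 system: x ≈ 48.7, y ≈ -80.3 km.

48.7 km east, -80.3 km north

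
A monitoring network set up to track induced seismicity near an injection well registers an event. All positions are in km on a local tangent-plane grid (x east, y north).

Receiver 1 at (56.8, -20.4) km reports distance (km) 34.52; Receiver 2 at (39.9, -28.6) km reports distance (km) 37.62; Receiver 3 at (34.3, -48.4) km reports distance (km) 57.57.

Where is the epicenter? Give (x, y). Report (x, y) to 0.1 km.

Circle about each station: (x − 56.8)² + (y + 20.4)² = 34.52²; (x − 39.9)² + (y + 28.6)² = 37.62²; (x − 34.3)² + (y + 48.4)² = 57.57².
Subtracting pairs of circle equations eliminates x²+y² and gives linear equations (the radical axes):
-33.8 x − 16.4 y = -1456.06
-45.0 x − 56.0 y = -2246.02
Solving the 2×2 system: x ≈ 38.7, y ≈ 9.0 km.
Check against Receiver 1 (with the unrounded x, y): √((x − 56.8)²+(y + 20.4)²) = 34.52 ≈ 34.52 km. ✓

(38.7, 9.0)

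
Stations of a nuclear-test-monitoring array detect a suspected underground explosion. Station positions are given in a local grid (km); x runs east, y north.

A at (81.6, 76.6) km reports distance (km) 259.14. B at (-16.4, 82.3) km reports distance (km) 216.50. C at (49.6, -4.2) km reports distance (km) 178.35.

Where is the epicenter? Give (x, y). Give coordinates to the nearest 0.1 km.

(-82.7, -123.8)

Circle about each station: (x − 81.6)² + (y − 76.6)² = 259.14²; (x + 16.4)² + (y − 82.3)² = 216.50²; (x − 49.6)² + (y + 4.2)² = 178.35².
Subtracting pairs of circle equations eliminates x²+y² and gives linear equations (the radical axes):
-196.0 x + 11.4 y = 14797.42
-64.0 x − 161.6 y = 25296.50
Solving the 2×2 system: x ≈ -82.7, y ≈ -123.8 km.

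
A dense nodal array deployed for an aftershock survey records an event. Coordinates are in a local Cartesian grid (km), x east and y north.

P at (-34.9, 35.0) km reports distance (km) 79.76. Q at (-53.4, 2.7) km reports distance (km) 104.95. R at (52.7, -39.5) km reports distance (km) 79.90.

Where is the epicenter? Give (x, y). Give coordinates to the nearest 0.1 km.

Circle about each station: (x + 34.9)² + (y − 35.0)² = 79.76²; (x + 53.4)² + (y − 2.7)² = 104.95²; (x − 52.7)² + (y + 39.5)² = 79.90².
Subtracting the P equation from the Q and R equations removes the quadratic terms:
-37.0 x − 64.6 y = -4237.00
175.2 x − 149.0 y = 1872.18
Solving the 2×2 system: x ≈ 44.7, y ≈ 40.0 km.
Check against P (with the unrounded x, y): √((x + 34.9)²+(y − 35.0)²) = 79.75 ≈ 79.76 km. ✓

(44.7, 40.0)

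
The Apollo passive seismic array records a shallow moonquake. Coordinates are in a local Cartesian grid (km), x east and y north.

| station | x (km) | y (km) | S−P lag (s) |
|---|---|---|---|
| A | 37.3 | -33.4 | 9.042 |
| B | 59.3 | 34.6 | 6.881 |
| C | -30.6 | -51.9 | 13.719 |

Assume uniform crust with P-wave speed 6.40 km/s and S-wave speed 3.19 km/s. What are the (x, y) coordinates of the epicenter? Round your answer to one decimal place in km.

Distance from S−P lag: d = Δt · v_P v_S / (v_P − v_S) = Δt · (6.40·3.19)/(6.40−3.19) ≈ 6.3601·Δt.
So d_A = 57.51, d_B = 43.76, d_C = 87.25 km.
Circle about each station: (x − 37.3)² + (y + 33.4)² = 57.51²; (x − 59.3)² + (y − 34.6)² = 43.76²; (x + 30.6)² + (y + 51.9)² = 87.25².
Subtracting the A equation from the B and C equations removes the quadratic terms:
44.0 x + 136.0 y = 3599.26
-135.8 x − 37.0 y = -3182.04
Solving the 2×2 system: x ≈ 17.8, y ≈ 20.7 km.

17.8 km east, 20.7 km north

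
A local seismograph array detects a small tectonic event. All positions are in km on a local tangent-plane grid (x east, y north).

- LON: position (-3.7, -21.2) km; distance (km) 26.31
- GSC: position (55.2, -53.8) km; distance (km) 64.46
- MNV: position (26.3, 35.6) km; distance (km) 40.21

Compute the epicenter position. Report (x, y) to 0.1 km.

Circle about each station: (x + 3.7)² + (y + 21.2)² = 26.31²; (x − 55.2)² + (y + 53.8)² = 64.46²; (x − 26.3)² + (y − 35.6)² = 40.21².
Subtracting pairs of circle equations eliminates x²+y² and gives linear equations (the radical axes):
117.8 x − 65.2 y = 2015.47
60.0 x + 113.6 y = 571.29
Solving the 2×2 system: x ≈ 15.4, y ≈ -3.1 km.

15.4 km east, -3.1 km north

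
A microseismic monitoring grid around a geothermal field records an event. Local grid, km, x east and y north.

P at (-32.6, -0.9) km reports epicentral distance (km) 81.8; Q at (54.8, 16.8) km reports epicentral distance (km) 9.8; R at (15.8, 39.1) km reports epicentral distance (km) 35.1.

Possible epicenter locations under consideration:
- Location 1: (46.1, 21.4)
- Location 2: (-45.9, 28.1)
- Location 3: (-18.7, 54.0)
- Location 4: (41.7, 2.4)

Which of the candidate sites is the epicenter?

For each candidate, compare |candidate − station| to the reported distance:
Location 1: residuals P 0.0, Q 0.0, R 0.0 → max 0.0 km
Location 2: residuals P 49.9, Q 91.5, R 27.6 → max 91.5 km
Location 3: residuals P 25.2, Q 72.6, R 2.5 → max 72.6 km
Location 4: residuals P 7.4, Q 9.7, R 9.8 → max 9.8 km
Only Location 1 has all residuals ≈ 0.

Location 1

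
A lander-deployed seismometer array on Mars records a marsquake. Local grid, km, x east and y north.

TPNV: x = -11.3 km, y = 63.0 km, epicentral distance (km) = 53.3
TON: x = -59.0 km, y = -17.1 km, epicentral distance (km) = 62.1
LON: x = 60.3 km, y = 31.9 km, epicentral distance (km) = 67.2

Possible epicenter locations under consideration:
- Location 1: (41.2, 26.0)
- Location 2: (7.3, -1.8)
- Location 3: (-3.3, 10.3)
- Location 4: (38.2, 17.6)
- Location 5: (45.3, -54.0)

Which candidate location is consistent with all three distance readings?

Location 3

For each candidate, compare |candidate − station| to the reported distance:
Location 1: residuals TPNV 10.9, TON 47.0, LON 47.2 → max 47.2 km
Location 2: residuals TPNV 14.1, TON 5.9, LON 4.4 → max 14.1 km
Location 3: residuals TPNV 0.0, TON 0.0, LON 0.0 → max 0.0 km
Location 4: residuals TPNV 13.9, TON 41.1, LON 40.9 → max 41.1 km
Location 5: residuals TPNV 76.7, TON 48.5, LON 20.0 → max 76.7 km
Only Location 3 has all residuals ≈ 0.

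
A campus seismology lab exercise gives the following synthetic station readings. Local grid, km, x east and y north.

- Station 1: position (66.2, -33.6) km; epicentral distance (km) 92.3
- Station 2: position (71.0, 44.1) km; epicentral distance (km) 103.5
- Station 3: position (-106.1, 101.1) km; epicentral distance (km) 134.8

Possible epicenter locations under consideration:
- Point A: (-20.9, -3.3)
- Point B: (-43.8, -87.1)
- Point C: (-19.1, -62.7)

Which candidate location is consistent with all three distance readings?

For each candidate, compare |candidate − station| to the reported distance:
Point A: residuals Station 1 0.1, Station 2 0.1, Station 3 0.0 → max 0.1 km
Point B: residuals Station 1 30.0, Station 2 70.8, Station 3 63.4 → max 70.8 km
Point C: residuals Station 1 2.2, Station 2 36.2, Station 3 50.7 → max 50.7 km
Only Point A has all residuals ≈ 0.

Point A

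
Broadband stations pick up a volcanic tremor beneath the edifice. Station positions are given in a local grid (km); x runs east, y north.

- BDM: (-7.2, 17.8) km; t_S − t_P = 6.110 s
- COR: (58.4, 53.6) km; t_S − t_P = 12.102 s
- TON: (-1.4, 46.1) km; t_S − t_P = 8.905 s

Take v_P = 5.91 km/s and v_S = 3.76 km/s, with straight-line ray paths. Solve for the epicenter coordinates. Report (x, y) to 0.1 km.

Distance from S−P lag: d = Δt · v_P v_S / (v_P − v_S) = Δt · (5.91·3.76)/(5.91−3.76) ≈ 10.3356·Δt.
So d_BDM = 63.15, d_COR = 125.08, d_TON = 92.04 km.
Circle about each station: (x + 7.2)² + (y − 17.8)² = 63.15²; (x − 58.4)² + (y − 53.6)² = 125.08²; (x + 1.4)² + (y − 46.1)² = 92.04².
Subtracting pairs of circle equations eliminates x²+y² and gives linear equations (the radical axes):
131.2 x + 71.6 y = -5742.24
11.6 x + 56.6 y = -2724.95
Solving the 2×2 system: x ≈ -19.7, y ≈ -44.1 km.

-19.7 km east, -44.1 km north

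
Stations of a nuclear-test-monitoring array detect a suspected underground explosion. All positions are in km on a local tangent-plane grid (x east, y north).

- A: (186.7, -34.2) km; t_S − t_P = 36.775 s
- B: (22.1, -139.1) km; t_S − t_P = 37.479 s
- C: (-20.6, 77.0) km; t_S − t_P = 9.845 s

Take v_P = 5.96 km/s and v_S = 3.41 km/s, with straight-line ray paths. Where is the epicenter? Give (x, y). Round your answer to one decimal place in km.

-38.5 km east, 153.4 km north

Distance from S−P lag: d = Δt · v_P v_S / (v_P − v_S) = Δt · (5.96·3.41)/(5.96−3.41) ≈ 7.9700·Δt.
So d_A = 293.10, d_B = 298.71, d_C = 78.47 km.
Circle about each station: (x − 186.7)² + (y + 34.2)² = 293.10²; (x − 22.1)² + (y + 139.1)² = 298.71²; (x + 20.6)² + (y − 77.0)² = 78.47².
Subtracting the A equation from the B and C equations removes the quadratic terms:
-329.2 x − 209.8 y = -19509.36
-414.6 x + 222.4 y = 50076.90
Solving the 2×2 system: x ≈ -38.5, y ≈ 153.4 km.
Check against A (with the unrounded x, y): √((x − 186.7)²+(y + 34.2)²) = 293.10 ≈ 293.10 km. ✓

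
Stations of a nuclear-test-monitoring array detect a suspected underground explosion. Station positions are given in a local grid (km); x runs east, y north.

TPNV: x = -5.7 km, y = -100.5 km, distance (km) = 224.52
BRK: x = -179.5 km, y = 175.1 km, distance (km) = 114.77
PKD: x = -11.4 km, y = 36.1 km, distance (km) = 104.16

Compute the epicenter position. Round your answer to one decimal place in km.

Circle about each station: (x + 5.7)² + (y + 100.5)² = 224.52²; (x + 179.5)² + (y − 175.1)² = 114.77²; (x + 11.4)² + (y − 36.1)² = 104.16².
Subtracting pairs of circle equations eliminates x²+y² and gives linear equations (the radical axes):
-347.6 x + 551.2 y = 89984.60
-11.4 x + 273.2 y = 30860.35
Solving the 2×2 system: x ≈ -85.4, y ≈ 109.4 km.
Check against TPNV (with the unrounded x, y): √((x + 5.7)²+(y + 100.5)²) = 224.52 ≈ 224.52 km. ✓

-85.4 km east, 109.4 km north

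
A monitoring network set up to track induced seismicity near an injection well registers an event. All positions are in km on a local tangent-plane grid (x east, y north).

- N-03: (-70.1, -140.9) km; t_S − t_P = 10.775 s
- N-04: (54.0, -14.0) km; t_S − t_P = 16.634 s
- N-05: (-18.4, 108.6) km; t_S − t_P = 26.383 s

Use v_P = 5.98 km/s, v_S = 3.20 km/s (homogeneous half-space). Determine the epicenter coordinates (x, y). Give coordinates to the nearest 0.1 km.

(-45.3, -71.0)

Distance from S−P lag: d = Δt · v_P v_S / (v_P − v_S) = Δt · (5.98·3.20)/(5.98−3.20) ≈ 6.8835·Δt.
So d_N-03 = 74.17, d_N-04 = 114.50, d_N-05 = 181.61 km.
Circle about each station: (x + 70.1)² + (y + 140.9)² = 74.17²; (x − 54.0)² + (y + 14.0)² = 114.50²; (x + 18.4)² + (y − 108.6)² = 181.61².
Subtracting the N-03 equation from the N-04 and N-05 equations removes the quadratic terms:
248.2 x + 253.8 y = -29263.88
103.4 x + 499.0 y = -40115.30
Solving the 2×2 system: x ≈ -45.3, y ≈ -71.0 km.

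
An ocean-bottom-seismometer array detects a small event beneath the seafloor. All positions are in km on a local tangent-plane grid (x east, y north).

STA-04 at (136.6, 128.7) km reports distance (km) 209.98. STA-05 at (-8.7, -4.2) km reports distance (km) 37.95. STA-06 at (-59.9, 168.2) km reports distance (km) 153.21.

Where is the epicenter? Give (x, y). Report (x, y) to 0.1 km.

-40.7 km east, 16.2 km north

Circle about each station: (x − 136.6)² + (y − 128.7)² = 209.98²; (x + 8.7)² + (y + 4.2)² = 37.95²; (x + 59.9)² + (y − 168.2)² = 153.21².
Subtracting pairs of circle equations eliminates x²+y² and gives linear equations (the radical axes):
-290.6 x − 265.8 y = 7521.48
-393.0 x + 79.0 y = 17274.30
Solving the 2×2 system: x ≈ -40.7, y ≈ 16.2 km.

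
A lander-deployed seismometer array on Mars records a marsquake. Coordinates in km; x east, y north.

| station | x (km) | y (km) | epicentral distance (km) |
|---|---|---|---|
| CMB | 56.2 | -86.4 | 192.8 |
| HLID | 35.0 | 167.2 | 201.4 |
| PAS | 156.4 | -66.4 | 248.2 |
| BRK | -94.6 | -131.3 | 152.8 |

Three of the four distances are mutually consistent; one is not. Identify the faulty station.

PAS

Solve using three stations at a time. Using CMB, HLID, BRK (subtract circle equations pairwise → linear system) gives (x, y) ≈ (-103.8, 21.2).
Distances from that point to each station vs reported:
  CMB: calculated 192.8 vs reported 192.8 → residual 0.0 km
  HLID: calculated 201.4 vs reported 201.4 → residual 0.0 km
  PAS: calculated 274.5 vs reported 248.2 → residual 26.3 km
  BRK: calculated 152.8 vs reported 152.8 → residual 0.0 km
CMB, HLID, BRK are mutually consistent (residuals ≈ 0); PAS is off by 26.3 km.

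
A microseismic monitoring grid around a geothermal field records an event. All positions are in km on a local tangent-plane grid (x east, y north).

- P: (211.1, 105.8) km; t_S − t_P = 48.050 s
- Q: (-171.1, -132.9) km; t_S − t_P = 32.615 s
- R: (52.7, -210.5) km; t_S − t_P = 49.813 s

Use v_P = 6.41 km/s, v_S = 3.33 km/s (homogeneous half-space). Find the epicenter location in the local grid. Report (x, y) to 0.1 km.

Distance from S−P lag: d = Δt · v_P v_S / (v_P − v_S) = Δt · (6.41·3.33)/(6.41−3.33) ≈ 6.9303·Δt.
So d_P = 333.00, d_Q = 226.03, d_R = 345.22 km.
Circle about each station: (x − 211.1)² + (y − 105.8)² = 333.00²; (x + 171.1)² + (y + 132.9)² = 226.03²; (x − 52.7)² + (y + 210.5)² = 345.22².
Subtracting the P equation from the Q and R equations removes the quadratic terms:
-764.4 x − 477.4 y = 50980.21
-316.8 x − 632.6 y = -16957.16
Solving the 2×2 system: x ≈ -121.4, y ≈ 87.6 km.
Check against P (with the unrounded x, y): √((x − 211.1)²+(y − 105.8)²) = 333.00 ≈ 333.00 km. ✓

(-121.4, 87.6)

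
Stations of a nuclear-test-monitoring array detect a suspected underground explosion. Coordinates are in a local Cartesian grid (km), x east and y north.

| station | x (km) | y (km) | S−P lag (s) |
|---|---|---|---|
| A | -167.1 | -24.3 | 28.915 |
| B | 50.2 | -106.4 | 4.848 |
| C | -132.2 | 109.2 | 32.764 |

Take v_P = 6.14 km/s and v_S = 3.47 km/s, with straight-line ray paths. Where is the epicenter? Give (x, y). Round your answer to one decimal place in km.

Distance from S−P lag: d = Δt · v_P v_S / (v_P − v_S) = Δt · (6.14·3.47)/(6.14−3.47) ≈ 7.9797·Δt.
So d_A = 230.73, d_B = 38.69, d_C = 261.45 km.
Circle about each station: (x + 167.1)² + (y + 24.3)² = 230.73²; (x − 50.2)² + (y + 106.4)² = 38.69²; (x + 132.2)² + (y − 109.2)² = 261.45².
Subtracting pairs of circle equations eliminates x²+y² and gives linear equations (the radical axes):
434.6 x − 164.2 y = 37067.52
69.8 x + 267.0 y = -14231.19
Solving the 2×2 system: x ≈ 59.3, y ≈ -68.8 km.
Check against A (with the unrounded x, y): √((x + 167.1)²+(y + 24.3)²) = 230.73 ≈ 230.73 km. ✓

(59.3, -68.8)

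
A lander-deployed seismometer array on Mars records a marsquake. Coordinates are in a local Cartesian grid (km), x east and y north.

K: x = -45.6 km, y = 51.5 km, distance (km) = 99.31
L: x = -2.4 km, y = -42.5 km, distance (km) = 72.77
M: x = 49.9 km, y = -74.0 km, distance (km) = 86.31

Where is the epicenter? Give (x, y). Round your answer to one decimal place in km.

Circle about each station: (x + 45.6)² + (y − 51.5)² = 99.31²; (x + 2.4)² + (y + 42.5)² = 72.77²; (x − 49.9)² + (y + 74.0)² = 86.31².
Subtracting the K equation from the L and M equations removes the quadratic terms:
86.4 x − 188.0 y = 1647.40
191.0 x − 251.0 y = 5647.46
Solving the 2×2 system: x ≈ 45.6, y ≈ 12.2 km.
Check against K (with the unrounded x, y): √((x + 45.6)²+(y − 51.5)²) = 99.30 ≈ 99.31 km. ✓

45.6 km east, 12.2 km north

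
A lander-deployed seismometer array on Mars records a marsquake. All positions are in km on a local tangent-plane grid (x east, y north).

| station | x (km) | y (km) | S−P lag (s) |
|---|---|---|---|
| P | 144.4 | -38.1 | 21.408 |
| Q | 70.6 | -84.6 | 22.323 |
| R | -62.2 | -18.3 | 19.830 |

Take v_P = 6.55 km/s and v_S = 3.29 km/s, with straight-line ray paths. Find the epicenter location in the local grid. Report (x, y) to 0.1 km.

Distance from S−P lag: d = Δt · v_P v_S / (v_P − v_S) = Δt · (6.55·3.29)/(6.55−3.29) ≈ 6.6103·Δt.
So d_P = 141.51, d_Q = 147.56, d_R = 131.08 km.
Circle about each station: (x − 144.4)² + (y + 38.1)² = 141.51²; (x − 70.6)² + (y + 84.6)² = 147.56²; (x + 62.2)² + (y + 18.3)² = 131.08².
Subtracting the P equation from the Q and R equations removes the quadratic terms:
-147.6 x − 93.0 y = -11910.32
-413.2 x + 39.6 y = -15256.13
Solving the 2×2 system: x ≈ 42.7, y ≈ 60.3 km.
Check against P (with the unrounded x, y): √((x − 144.4)²+(y + 38.1)²) = 141.51 ≈ 141.51 km. ✓

x ≈ 42.7 km, y ≈ 60.3 km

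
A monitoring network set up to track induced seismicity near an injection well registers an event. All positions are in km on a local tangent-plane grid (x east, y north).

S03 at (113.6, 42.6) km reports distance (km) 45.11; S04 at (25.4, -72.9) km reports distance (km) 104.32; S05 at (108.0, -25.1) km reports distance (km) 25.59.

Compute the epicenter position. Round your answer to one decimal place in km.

Circle about each station: (x − 113.6)² + (y − 42.6)² = 45.11²; (x − 25.4)² + (y + 72.9)² = 104.32²; (x − 108.0)² + (y + 25.1)² = 25.59².
Subtracting pairs of circle equations eliminates x²+y² and gives linear equations (the radical axes):
-176.4 x − 231.0 y = -17607.90
-11.2 x − 135.4 y = -1045.65
Solving the 2×2 system: x ≈ 100.6, y ≈ -0.6 km.
Check against S03 (with the unrounded x, y): √((x − 113.6)²+(y − 42.6)²) = 45.11 ≈ 45.11 km. ✓

x ≈ 100.6 km, y ≈ -0.6 km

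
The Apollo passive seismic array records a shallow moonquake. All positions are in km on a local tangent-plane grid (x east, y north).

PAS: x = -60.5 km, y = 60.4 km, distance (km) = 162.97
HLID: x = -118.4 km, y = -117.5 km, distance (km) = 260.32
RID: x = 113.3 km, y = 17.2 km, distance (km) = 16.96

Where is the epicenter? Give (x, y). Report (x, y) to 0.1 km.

Circle about each station: (x + 60.5)² + (y − 60.4)² = 162.97²; (x + 118.4)² + (y + 117.5)² = 260.32²; (x − 113.3)² + (y − 17.2)² = 16.96².
Subtracting pairs of circle equations eliminates x²+y² and gives linear equations (the radical axes):
-115.8 x − 355.8 y = -20690.88
347.6 x − 86.4 y = 32095.90
Solving the 2×2 system: x ≈ 98.8, y ≈ 26.0 km.

98.8 km east, 26.0 km north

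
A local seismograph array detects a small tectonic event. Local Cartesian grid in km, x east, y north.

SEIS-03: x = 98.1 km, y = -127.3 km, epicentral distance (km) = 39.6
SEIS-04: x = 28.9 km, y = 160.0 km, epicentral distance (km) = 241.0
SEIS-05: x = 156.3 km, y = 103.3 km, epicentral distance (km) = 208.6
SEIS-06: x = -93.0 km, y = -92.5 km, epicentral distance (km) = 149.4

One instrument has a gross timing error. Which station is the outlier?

SEIS-03

Solve using three stations at a time. Using SEIS-04, SEIS-05, SEIS-06 (subtract circle equations pairwise → linear system) gives (x, y) ≈ (55.8, -79.5).
Distances from that point to each station vs reported:
  SEIS-03: calculated 63.8 vs reported 39.6 → residual 24.2 km
  SEIS-04: calculated 241.0 vs reported 241.0 → residual 0.0 km
  SEIS-05: calculated 208.6 vs reported 208.6 → residual 0.0 km
  SEIS-06: calculated 149.4 vs reported 149.4 → residual 0.0 km
SEIS-04, SEIS-05, SEIS-06 are mutually consistent (residuals ≈ 0); SEIS-03 is off by 24.2 km.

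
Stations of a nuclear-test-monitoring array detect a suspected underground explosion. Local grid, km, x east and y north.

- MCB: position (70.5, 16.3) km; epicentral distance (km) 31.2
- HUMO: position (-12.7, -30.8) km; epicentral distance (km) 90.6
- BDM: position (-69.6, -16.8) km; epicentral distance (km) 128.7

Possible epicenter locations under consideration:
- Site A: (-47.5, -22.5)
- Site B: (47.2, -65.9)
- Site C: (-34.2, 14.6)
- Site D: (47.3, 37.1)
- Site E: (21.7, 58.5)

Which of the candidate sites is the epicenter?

Site D

For each candidate, compare |candidate − station| to the reported distance:
Site A: residuals MCB 93.0, HUMO 54.8, BDM 105.9 → max 105.9 km
Site B: residuals MCB 54.2, HUMO 21.2, BDM 2.0 → max 54.2 km
Site C: residuals MCB 73.5, HUMO 40.4, BDM 81.4 → max 81.4 km
Site D: residuals MCB 0.0, HUMO 0.0, BDM 0.0 → max 0.0 km
Site E: residuals MCB 33.3, HUMO 5.1, BDM 10.4 → max 33.3 km
Only Site D has all residuals ≈ 0.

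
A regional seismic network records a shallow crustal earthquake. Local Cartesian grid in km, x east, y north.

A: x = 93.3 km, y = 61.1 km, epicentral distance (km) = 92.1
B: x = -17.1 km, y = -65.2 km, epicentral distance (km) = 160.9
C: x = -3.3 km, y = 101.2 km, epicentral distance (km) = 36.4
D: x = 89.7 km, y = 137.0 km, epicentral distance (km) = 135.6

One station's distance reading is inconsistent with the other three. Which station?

A

Solve using three stations at a time. Using B, C, D (subtract circle equations pairwise → linear system) gives (x, y) ≈ (-38.9, 94.2).
Distances from that point to each station vs reported:
  A: calculated 136.3 vs reported 92.1 → residual 44.2 km
  B: calculated 160.9 vs reported 160.9 → residual 0.0 km
  C: calculated 36.3 vs reported 36.4 → residual 0.1 km
  D: calculated 135.6 vs reported 135.6 → residual 0.0 km
B, C, D are mutually consistent (residuals ≈ 0); A is off by 44.2 km.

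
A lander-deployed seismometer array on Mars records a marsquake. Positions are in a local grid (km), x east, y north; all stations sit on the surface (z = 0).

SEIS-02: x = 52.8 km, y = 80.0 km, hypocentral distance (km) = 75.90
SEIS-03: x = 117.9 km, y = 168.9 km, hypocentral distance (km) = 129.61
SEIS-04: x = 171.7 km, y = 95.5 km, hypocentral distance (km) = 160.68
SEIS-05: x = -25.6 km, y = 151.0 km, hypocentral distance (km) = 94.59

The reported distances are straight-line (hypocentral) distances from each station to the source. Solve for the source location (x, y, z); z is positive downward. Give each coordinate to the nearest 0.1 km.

x ≈ 25.5 km, y ≈ 106.2 km, depth ≈ 65.8 km

Each station gives a sphere (x−x_i)² + (y−y_i)² + z² = d_i² (stations at z=0).
Subtracting the SEIS-02 sphere from SEIS-03 and SEIS-04: z² cancels, leaving linear equations in x and y:
130.2 x + 177.8 y = 22201.84
237.8 x + 31.0 y = 9356.05
Solving: x ≈ 25.500, y ≈ 106.196 km (keep extra digits for the depth step; rounded: 25.5, 106.2).
Then from the SEIS-02 sphere: z² = 75.90² − (x − 52.8)² − (y − 80.0)² with x = 25.500, y = 106.196, so z ≈ 65.797 ≈ 65.8 km.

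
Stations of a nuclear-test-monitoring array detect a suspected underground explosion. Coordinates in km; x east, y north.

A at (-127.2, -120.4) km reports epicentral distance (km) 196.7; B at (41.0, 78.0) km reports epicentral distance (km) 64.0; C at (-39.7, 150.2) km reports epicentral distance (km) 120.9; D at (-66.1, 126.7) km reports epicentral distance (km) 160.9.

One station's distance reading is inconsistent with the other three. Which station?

D

Solve using three stations at a time. Using A, B, C (subtract circle equations pairwise → linear system) gives (x, y) ≈ (-5.6, 34.2).
Distances from that point to each station vs reported:
  A: calculated 196.7 vs reported 196.7 → residual 0.0 km
  B: calculated 64.0 vs reported 64.0 → residual 0.0 km
  C: calculated 120.9 vs reported 120.9 → residual 0.0 km
  D: calculated 110.5 vs reported 160.9 → residual 50.4 km
A, B, C are mutually consistent (residuals ≈ 0); D is off by 50.4 km.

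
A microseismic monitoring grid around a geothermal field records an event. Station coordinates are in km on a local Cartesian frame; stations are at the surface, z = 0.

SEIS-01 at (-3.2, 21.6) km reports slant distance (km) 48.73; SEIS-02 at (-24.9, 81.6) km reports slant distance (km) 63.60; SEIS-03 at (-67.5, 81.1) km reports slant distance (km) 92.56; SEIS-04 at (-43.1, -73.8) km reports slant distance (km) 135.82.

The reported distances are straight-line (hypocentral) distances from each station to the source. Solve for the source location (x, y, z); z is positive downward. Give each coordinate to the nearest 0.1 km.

Each station gives a sphere (x−x_i)² + (y−y_i)² + z² = d_i² (stations at z=0).
Subtracting the SEIS-01 sphere from SEIS-02 and SEIS-03: z² cancels, leaving linear equations in x and y:
-43.4 x + 120.0 y = 5131.42
-128.6 x + 119.0 y = 4463.92
Solving: x ≈ 7.302, y ≈ 45.403 km (keep extra digits for the depth step; rounded: 7.3, 45.4).
Then from the SEIS-01 sphere: z² = 48.73² − (x + 3.2)² − (y − 21.6)² with x = 7.302, y = 45.403, so z ≈ 41.204 ≈ 41.2 km.

(7.3, 45.4, 41.2)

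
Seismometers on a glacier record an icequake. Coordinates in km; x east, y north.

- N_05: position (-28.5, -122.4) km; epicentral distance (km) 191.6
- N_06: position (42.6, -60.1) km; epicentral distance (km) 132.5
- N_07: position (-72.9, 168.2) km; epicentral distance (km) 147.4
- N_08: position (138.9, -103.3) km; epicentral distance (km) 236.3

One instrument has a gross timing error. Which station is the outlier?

N_05

Solve using three stations at a time. Using N_06, N_07, N_08 (subtract circle equations pairwise → linear system) gives (x, y) ≈ (-61.8, 21.3).
Distances from that point to each station vs reported:
  N_05: calculated 147.5 vs reported 191.6 → residual 44.1 km
  N_06: calculated 132.4 vs reported 132.5 → residual 0.1 km
  N_07: calculated 147.3 vs reported 147.4 → residual 0.1 km
  N_08: calculated 236.2 vs reported 236.3 → residual 0.1 km
N_06, N_07, N_08 are mutually consistent (residuals ≈ 0); N_05 is off by 44.1 km.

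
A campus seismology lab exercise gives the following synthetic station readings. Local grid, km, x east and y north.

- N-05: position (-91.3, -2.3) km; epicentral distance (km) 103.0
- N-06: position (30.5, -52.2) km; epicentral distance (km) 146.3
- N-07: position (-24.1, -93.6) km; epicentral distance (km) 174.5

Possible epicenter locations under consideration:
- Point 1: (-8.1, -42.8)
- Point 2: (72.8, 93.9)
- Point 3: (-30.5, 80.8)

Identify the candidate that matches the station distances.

For each candidate, compare |candidate − station| to the reported distance:
Point 1: residuals N-05 10.5, N-06 106.6, N-07 121.2 → max 121.2 km
Point 2: residuals N-05 87.2, N-06 5.8, N-07 36.6 → max 87.2 km
Point 3: residuals N-05 0.0, N-06 0.0, N-07 0.0 → max 0.0 km
Only Point 3 has all residuals ≈ 0.

Point 3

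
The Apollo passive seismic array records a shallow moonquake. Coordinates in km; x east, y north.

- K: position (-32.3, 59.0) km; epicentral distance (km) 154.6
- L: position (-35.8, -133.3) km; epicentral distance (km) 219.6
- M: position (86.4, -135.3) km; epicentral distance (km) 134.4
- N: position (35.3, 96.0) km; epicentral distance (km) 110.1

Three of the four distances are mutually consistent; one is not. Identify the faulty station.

M

Solve using three stations at a time. Using K, L, N (subtract circle equations pairwise → linear system) gives (x, y) ≈ (118.3, 23.3).
Distances from that point to each station vs reported:
  K: calculated 154.7 vs reported 154.6 → residual 0.1 km
  L: calculated 219.7 vs reported 219.6 → residual 0.1 km
  M: calculated 161.8 vs reported 134.4 → residual 27.4 km
  N: calculated 110.3 vs reported 110.1 → residual 0.2 km
K, L, N are mutually consistent (residuals ≈ 0); M is off by 27.4 km.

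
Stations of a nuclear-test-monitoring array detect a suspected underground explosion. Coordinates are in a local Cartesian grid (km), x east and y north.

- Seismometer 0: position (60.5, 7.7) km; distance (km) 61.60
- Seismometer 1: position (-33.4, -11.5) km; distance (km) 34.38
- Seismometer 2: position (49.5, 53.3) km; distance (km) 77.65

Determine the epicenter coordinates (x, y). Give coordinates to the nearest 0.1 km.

x ≈ 0.7 km, y ≈ -7.1 km

Circle about each station: (x − 60.5)² + (y − 7.7)² = 61.60²; (x + 33.4)² + (y + 11.5)² = 34.38²; (x − 49.5)² + (y − 53.3)² = 77.65².
Subtracting pairs of circle equations eliminates x²+y² and gives linear equations (the radical axes):
-187.8 x − 38.4 y = 140.85
-22.0 x + 91.2 y = -663.36
Solving the 2×2 system: x ≈ 0.7, y ≈ -7.1 km.
Check against Seismometer 0 (with the unrounded x, y): √((x − 60.5)²+(y − 7.7)²) = 61.60 ≈ 61.60 km. ✓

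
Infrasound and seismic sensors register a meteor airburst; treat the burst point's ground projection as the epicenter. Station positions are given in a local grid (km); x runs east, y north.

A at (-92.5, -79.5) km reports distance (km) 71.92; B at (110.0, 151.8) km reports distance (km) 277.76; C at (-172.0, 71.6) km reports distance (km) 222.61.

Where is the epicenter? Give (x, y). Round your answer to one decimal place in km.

x ≈ -21.8 km, y ≈ -92.7 km

Circle about each station: (x + 92.5)² + (y + 79.5)² = 71.92²; (x − 110.0)² + (y − 151.8)² = 277.76²; (x + 172.0)² + (y − 71.6)² = 222.61².
Subtracting pairs of circle equations eliminates x²+y² and gives linear equations (the radical axes):
405.0 x + 462.6 y = -51711.39
-159.0 x + 302.2 y = -24548.67
Solving the 2×2 system: x ≈ -21.8, y ≈ -92.7 km.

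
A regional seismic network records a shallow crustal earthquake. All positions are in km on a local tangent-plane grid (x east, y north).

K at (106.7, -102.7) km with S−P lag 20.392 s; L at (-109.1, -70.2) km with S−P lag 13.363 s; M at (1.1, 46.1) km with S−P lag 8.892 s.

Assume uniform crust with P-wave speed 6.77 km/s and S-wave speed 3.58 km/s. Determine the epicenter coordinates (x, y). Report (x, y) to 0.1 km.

Distance from S−P lag: d = Δt · v_P v_S / (v_P − v_S) = Δt · (6.77·3.58)/(6.77−3.58) ≈ 7.5977·Δt.
So d_K = 154.93, d_L = 101.53, d_M = 67.56 km.
Circle about each station: (x − 106.7)² + (y + 102.7)² = 154.93²; (x + 109.1)² + (y + 70.2)² = 101.53²; (x − 1.1)² + (y − 46.1)² = 67.56².
Subtracting pairs of circle equations eliminates x²+y² and gives linear equations (the radical axes):
-431.6 x + 65.0 y = 8593.63
-211.2 x + 297.6 y = -366.81
Solving the 2×2 system: x ≈ -22.5, y ≈ -17.2 km.

-22.5 km east, -17.2 km north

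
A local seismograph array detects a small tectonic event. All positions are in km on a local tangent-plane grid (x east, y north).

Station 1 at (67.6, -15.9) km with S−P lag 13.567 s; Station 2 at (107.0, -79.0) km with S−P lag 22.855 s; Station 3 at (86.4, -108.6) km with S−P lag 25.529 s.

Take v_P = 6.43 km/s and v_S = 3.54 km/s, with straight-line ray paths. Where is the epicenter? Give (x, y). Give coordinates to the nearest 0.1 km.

(33.9, 85.5)

Distance from S−P lag: d = Δt · v_P v_S / (v_P − v_S) = Δt · (6.43·3.54)/(6.43−3.54) ≈ 7.8762·Δt.
So d_Station 1 = 106.86, d_Station 2 = 180.01, d_Station 3 = 201.07 km.
Circle about each station: (x − 67.6)² + (y + 15.9)² = 106.86²; (x − 107.0)² + (y + 79.0)² = 180.01²; (x − 86.4)² + (y + 108.6)² = 201.07².
Subtracting the Station 1 equation from the Station 2 and Station 3 equations removes the quadratic terms:
78.8 x − 126.2 y = -8117.11
37.6 x − 185.4 y = -14573.74
Solving the 2×2 system: x ≈ 33.9, y ≈ 85.5 km.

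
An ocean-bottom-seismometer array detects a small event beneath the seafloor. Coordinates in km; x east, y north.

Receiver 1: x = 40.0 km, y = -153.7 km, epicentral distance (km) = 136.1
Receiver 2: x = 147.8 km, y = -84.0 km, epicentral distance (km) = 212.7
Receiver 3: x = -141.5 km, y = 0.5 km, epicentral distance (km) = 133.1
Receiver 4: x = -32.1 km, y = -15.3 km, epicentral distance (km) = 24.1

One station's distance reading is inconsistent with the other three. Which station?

Receiver 2

Solve using three stations at a time. Using Receiver 1, Receiver 3, Receiver 4 (subtract circle equations pairwise → linear system) gives (x, y) ≈ (-11.4, -27.7).
Distances from that point to each station vs reported:
  Receiver 1: calculated 136.1 vs reported 136.1 → residual 0.0 km
  Receiver 2: calculated 168.9 vs reported 212.7 → residual 43.8 km
  Receiver 3: calculated 133.1 vs reported 133.1 → residual 0.0 km
  Receiver 4: calculated 24.1 vs reported 24.1 → residual 0.0 km
Receiver 1, Receiver 3, Receiver 4 are mutually consistent (residuals ≈ 0); Receiver 2 is off by 43.8 km.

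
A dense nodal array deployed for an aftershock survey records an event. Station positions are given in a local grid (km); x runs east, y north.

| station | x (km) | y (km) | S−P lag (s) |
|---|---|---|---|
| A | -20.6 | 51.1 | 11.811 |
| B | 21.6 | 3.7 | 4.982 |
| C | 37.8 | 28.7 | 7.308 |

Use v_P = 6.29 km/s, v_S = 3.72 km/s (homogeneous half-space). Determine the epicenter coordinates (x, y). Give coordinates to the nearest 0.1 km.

39.9 km east, -37.8 km north

Distance from S−P lag: d = Δt · v_P v_S / (v_P − v_S) = Δt · (6.29·3.72)/(6.29−3.72) ≈ 9.1046·Δt.
So d_A = 107.53, d_B = 45.36, d_C = 66.54 km.
Circle about each station: (x + 20.6)² + (y − 51.1)² = 107.53²; (x − 21.6)² + (y − 3.7)² = 45.36²; (x − 37.8)² + (y − 28.7)² = 66.54².
Subtracting pairs of circle equations eliminates x²+y² and gives linear equations (the radical axes):
84.4 x − 94.8 y = 6949.85
116.8 x − 44.8 y = 6352.09
Solving the 2×2 system: x ≈ 39.9, y ≈ -37.8 km.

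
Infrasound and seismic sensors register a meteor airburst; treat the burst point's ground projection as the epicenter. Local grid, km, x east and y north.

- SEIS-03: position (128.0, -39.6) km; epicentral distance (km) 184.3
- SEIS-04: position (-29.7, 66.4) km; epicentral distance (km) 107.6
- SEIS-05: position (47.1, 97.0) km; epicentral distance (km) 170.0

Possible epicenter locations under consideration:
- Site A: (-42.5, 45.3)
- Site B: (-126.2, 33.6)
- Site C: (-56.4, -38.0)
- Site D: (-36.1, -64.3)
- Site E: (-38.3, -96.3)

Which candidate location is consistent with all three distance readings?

Site C

For each candidate, compare |candidate − station| to the reported distance:
Site A: residuals SEIS-03 6.2, SEIS-04 82.9, SEIS-05 66.6 → max 82.9 km
Site B: residuals SEIS-03 80.2, SEIS-04 5.7, SEIS-05 14.5 → max 80.2 km
Site C: residuals SEIS-03 0.1, SEIS-04 0.2, SEIS-05 0.1 → max 0.2 km
Site D: residuals SEIS-03 18.4, SEIS-04 23.3, SEIS-05 11.5 → max 23.3 km
Site E: residuals SEIS-03 8.6, SEIS-04 55.3, SEIS-05 41.3 → max 55.3 km
Only Site C has all residuals ≈ 0.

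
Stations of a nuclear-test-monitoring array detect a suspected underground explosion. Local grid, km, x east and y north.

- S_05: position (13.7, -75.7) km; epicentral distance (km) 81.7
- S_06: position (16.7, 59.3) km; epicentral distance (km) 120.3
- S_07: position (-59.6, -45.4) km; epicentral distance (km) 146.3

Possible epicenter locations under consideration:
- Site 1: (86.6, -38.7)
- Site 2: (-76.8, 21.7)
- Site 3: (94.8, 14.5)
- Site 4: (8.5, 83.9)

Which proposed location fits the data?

For each candidate, compare |candidate − station| to the reported distance:
Site 1: residuals S_05 0.1, S_06 0.1, S_07 0.1 → max 0.1 km
Site 2: residuals S_05 51.3, S_06 19.5, S_07 77.0 → max 77.0 km
Site 3: residuals S_05 39.6, S_06 30.3, S_07 19.3 → max 39.6 km
Site 4: residuals S_05 78.0, S_06 94.4, S_07 0.2 → max 94.4 km
Only Site 1 has all residuals ≈ 0.

Site 1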